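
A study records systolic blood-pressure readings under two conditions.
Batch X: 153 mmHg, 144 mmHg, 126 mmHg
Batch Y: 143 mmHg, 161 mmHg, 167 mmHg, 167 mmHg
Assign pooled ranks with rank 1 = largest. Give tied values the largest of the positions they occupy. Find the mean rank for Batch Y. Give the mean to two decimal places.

Sorted (descending): 167, 167, 161, 153, 144, 143, 126
The 2 values of 167 occupy positions 1–2 → each gets rank 2.
Batch Y values → pooled ranks: 143→6, 161→3, 167→2, 167→2
Mean rank = (6 + 3 + 2 + 2) / 4 = 3.25

3.25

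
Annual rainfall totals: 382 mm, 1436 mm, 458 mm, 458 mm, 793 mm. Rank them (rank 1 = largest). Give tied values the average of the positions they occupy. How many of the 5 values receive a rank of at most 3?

Sorted (descending): 1436, 793, 458, 458, 382
The 2 values of 458 occupy positions 3–4 → average rank (3+4)/2 = 3.5.
Ranks ≤ 3: {1, 2} → 2 values.

2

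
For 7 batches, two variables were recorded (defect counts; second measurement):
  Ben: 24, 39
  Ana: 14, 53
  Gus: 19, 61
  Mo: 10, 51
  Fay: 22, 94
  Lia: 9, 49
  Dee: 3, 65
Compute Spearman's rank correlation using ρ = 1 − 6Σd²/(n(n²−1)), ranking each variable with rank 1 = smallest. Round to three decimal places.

Ranks of variable 1: 7, 4, 5, 3, 6, 2, 1
Ranks of variable 2: 1, 4, 5, 3, 7, 2, 6
d = r₁ − r₂: 6, 0, 0, 0, -1, 0, -5
d²: 36, 0, 0, 0, 1, 0, 25; Σd² = 62
ρ = 1 − 6·62/(7·48) = 1 − 372/336 = -0.107

-0.107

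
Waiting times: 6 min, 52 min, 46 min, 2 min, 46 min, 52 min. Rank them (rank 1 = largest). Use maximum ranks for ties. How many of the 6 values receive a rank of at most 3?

Sorted (descending): 52, 52, 46, 46, 6, 2
The 2 values of 52 occupy positions 1–2 → each gets rank 2.
The 2 values of 46 occupy positions 3–4 → each gets rank 4.
Ranks ≤ 3: {2, 2} → 2 values.

2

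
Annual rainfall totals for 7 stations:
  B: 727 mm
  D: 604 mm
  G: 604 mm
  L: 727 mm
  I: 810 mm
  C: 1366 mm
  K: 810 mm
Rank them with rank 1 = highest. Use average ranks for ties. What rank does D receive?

6.5

Sorted (descending): 1366, 810, 810, 727, 727, 604, 604
The 2 values of 810 occupy positions 2–3 → average rank (2+3)/2 = 2.5.
The 2 values of 727 occupy positions 4–5 → average rank (4+5)/2 = 4.5.
The 2 values of 604 occupy positions 6–7 → average rank (6+7)/2 = 6.5.
D has value 604 mm → rank 6.5.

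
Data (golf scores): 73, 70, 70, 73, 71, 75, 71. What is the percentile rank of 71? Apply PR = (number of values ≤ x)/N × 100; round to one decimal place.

N = 7.
Strictly below 71: 2. Equal to 71: 2.
PR = 4/7 × 100 = 57.1

57.1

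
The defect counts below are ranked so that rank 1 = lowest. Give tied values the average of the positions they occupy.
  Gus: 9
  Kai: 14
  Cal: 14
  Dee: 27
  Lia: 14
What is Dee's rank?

Sorted (ascending): 9, 14, 14, 14, 27
The 3 values of 14 occupy positions 2–4 → average rank 3.
Dee has value 27 → rank 5.

5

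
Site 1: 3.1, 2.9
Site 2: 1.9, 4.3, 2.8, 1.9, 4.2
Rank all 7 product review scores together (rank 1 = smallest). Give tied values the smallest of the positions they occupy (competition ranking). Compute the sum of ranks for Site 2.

18

Sorted (ascending): 1.9, 1.9, 2.8, 2.9, 3.1, 4.2, 4.3
The 2 values of 1.9 occupy positions 1–2 → each gets rank 1.
Site 2 values → pooled ranks: 1.9→1, 4.3→7, 2.8→3, 1.9→1, 4.2→6
Rank sum = 1 + 7 + 3 + 1 + 6 = 18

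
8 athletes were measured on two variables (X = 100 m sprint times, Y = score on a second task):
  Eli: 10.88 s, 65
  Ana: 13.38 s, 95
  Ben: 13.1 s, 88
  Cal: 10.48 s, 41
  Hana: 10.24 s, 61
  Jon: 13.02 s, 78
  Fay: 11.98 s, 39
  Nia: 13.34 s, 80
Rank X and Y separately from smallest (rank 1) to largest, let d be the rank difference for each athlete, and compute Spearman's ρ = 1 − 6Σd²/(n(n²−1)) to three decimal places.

Ranks of variable 1: 3, 8, 6, 2, 1, 5, 4, 7
Ranks of variable 2: 4, 8, 7, 2, 3, 5, 1, 6
d = r₁ − r₂: -1, 0, -1, 0, -2, 0, 3, 1
d²: 1, 0, 1, 0, 4, 0, 9, 1; Σd² = 16
ρ = 1 − 6·16/(8·63) = 1 − 96/504 = 0.810

0.810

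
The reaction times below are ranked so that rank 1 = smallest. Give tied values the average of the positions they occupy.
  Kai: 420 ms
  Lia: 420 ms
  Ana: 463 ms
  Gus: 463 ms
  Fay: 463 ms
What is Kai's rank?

Sorted (ascending): 420, 420, 463, 463, 463
The 2 values of 420 occupy positions 1–2 → average rank (1+2)/2 = 1.5.
The 3 values of 463 occupy positions 3–5 → average rank 4.
Kai has value 420 ms → rank 1.5.

1.5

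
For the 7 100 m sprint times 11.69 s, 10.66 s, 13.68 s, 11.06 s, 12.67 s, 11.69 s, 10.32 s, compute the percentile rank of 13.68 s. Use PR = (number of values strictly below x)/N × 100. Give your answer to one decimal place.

85.7

N = 7.
Strictly below 13.68: 6. Equal to 13.68: 1.
PR = 6/7 × 100 = 85.7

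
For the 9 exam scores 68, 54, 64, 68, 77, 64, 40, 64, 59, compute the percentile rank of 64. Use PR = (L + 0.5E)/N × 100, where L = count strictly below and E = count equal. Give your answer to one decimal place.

50.0

N = 9.
Strictly below 64: 3. Equal to 64: 3.
PR = (3 + 0.5·3)/9 × 100 = 50.0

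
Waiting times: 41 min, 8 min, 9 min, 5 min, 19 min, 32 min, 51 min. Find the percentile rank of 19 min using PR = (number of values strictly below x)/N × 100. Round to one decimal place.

N = 7.
Strictly below 19: 3. Equal to 19: 1.
PR = 3/7 × 100 = 42.9

42.9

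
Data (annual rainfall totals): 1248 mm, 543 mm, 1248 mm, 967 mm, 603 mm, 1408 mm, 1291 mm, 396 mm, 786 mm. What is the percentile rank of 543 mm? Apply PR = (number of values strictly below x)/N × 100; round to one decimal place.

11.1

N = 9.
Strictly below 543: 1. Equal to 543: 1.
PR = 1/9 × 100 = 11.1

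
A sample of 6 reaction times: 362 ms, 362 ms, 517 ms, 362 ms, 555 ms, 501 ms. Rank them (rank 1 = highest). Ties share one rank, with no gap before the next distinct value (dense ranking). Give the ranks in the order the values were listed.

4, 4, 2, 4, 1, 3

Sorted (descending): 555, 517, 501, 362, 362, 362
The 3 values of 362 share dense rank 4.
Remaining distinct values take the next consecutive integers.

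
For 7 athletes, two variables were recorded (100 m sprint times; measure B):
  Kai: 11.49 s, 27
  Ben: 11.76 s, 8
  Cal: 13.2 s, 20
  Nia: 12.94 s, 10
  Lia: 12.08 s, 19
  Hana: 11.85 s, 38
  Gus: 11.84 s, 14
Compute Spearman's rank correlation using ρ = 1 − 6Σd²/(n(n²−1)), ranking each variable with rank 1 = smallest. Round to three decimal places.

Ranks of variable 1: 1, 2, 7, 6, 5, 4, 3
Ranks of variable 2: 6, 1, 5, 2, 4, 7, 3
d = r₁ − r₂: -5, 1, 2, 4, 1, -3, 0
d²: 25, 1, 4, 16, 1, 9, 0; Σd² = 56
ρ = 1 − 6·56/(7·48) = 1 − 336/336 = 0.000

0.000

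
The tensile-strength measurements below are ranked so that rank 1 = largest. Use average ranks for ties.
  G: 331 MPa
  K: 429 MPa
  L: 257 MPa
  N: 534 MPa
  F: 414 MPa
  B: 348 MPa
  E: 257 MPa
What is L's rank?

6.5

Sorted (descending): 534, 429, 414, 348, 331, 257, 257
The 2 values of 257 occupy positions 6–7 → average rank (6+7)/2 = 6.5.
L has value 257 MPa → rank 6.5.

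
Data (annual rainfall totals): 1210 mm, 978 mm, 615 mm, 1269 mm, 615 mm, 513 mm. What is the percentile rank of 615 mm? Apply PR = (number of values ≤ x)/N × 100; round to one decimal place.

N = 6.
Strictly below 615: 1. Equal to 615: 2.
PR = 3/6 × 100 = 50.0

50.0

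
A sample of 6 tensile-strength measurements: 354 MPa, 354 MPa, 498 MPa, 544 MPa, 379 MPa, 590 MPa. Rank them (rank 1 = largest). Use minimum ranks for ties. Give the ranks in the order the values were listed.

Sorted (descending): 590, 544, 498, 379, 354, 354
The 2 values of 354 occupy positions 5–6 → each gets rank 5.

5, 5, 3, 2, 4, 1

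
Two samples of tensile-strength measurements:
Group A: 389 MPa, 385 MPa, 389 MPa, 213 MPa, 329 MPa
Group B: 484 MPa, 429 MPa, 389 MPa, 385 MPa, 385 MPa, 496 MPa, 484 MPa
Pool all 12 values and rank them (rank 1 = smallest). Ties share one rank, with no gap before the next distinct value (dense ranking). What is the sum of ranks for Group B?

Sorted (ascending): 213, 329, 385, 385, 385, 389, 389, 389, 429, 484, 484, 496
The 3 values of 385 share dense rank 3.
The 3 values of 389 share dense rank 4.
The 2 values of 484 share dense rank 6.
Remaining distinct values take the next consecutive integers.
Group B values → pooled ranks: 484→6, 429→5, 389→4, 385→3, 385→3, 496→7, 484→6
Rank sum = 6 + 5 + 4 + 3 + 3 + 7 + 6 = 34

34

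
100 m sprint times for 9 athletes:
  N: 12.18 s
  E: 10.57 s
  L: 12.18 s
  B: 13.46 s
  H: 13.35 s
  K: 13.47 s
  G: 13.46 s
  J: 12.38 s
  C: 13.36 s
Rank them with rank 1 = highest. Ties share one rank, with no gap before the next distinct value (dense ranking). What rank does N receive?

6

Sorted (descending): 13.47, 13.46, 13.46, 13.36, 13.35, 12.38, 12.18, 12.18, 10.57
The 2 values of 13.46 share dense rank 2.
The 2 values of 12.18 share dense rank 6.
Remaining distinct values take the next consecutive integers.
N has value 12.18 s → rank 6.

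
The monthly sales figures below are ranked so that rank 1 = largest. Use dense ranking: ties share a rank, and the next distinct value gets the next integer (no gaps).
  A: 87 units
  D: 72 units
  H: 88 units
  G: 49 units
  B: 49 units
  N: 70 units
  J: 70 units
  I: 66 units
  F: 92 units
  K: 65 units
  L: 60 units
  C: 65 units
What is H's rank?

2

Sorted (descending): 92, 88, 87, 72, 70, 70, 66, 65, 65, 60, 49, 49
The 2 values of 70 share dense rank 5.
The 2 values of 65 share dense rank 7.
The 2 values of 49 share dense rank 9.
Remaining distinct values take the next consecutive integers.
H has value 88 units → rank 2.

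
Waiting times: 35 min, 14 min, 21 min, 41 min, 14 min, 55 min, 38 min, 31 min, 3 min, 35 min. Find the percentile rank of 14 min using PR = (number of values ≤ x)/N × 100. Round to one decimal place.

30.0

N = 10.
Strictly below 14: 1. Equal to 14: 2.
PR = 3/10 × 100 = 30.0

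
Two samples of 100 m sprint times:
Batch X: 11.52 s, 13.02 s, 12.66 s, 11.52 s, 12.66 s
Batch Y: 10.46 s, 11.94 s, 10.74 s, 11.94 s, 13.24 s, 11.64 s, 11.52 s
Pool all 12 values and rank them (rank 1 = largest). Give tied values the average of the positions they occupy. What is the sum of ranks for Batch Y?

51

Sorted (descending): 13.24, 13.02, 12.66, 12.66, 11.94, 11.94, 11.64, 11.52, 11.52, 11.52, 10.74, 10.46
The 2 values of 12.66 occupy positions 3–4 → average rank (3+4)/2 = 3.5.
The 2 values of 11.94 occupy positions 5–6 → average rank (5+6)/2 = 5.5.
The 3 values of 11.52 occupy positions 8–10 → average rank 9.
Batch Y values → pooled ranks: 10.46→12, 11.94→5.5, 10.74→11, 11.94→5.5, 13.24→1, 11.64→7, 11.52→9
Rank sum = 12 + 5.5 + 11 + 5.5 + 1 + 7 + 9 = 51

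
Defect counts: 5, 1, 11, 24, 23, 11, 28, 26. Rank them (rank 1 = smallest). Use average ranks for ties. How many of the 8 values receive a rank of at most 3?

2

Sorted (ascending): 1, 5, 11, 11, 23, 24, 26, 28
The 2 values of 11 occupy positions 3–4 → average rank (3+4)/2 = 3.5.
Ranks ≤ 3: {1, 2} → 2 values.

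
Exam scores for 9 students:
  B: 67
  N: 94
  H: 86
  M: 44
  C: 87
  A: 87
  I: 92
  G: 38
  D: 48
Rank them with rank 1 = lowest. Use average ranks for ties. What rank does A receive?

6.5

Sorted (ascending): 38, 44, 48, 67, 86, 87, 87, 92, 94
The 2 values of 87 occupy positions 6–7 → average rank (6+7)/2 = 6.5.
A has value 87 → rank 6.5.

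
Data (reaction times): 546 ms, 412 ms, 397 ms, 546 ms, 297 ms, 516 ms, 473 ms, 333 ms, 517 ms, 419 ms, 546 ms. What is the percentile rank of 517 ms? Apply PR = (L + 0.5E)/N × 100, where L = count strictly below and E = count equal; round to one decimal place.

N = 11.
Strictly below 517: 7. Equal to 517: 1.
PR = (7 + 0.5·1)/11 × 100 = 68.2

68.2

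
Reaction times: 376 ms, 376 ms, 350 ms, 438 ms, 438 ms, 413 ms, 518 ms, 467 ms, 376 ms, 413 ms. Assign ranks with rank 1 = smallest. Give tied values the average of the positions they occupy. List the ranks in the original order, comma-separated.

Sorted (ascending): 350, 376, 376, 376, 413, 413, 438, 438, 467, 518
The 3 values of 376 occupy positions 2–4 → average rank 3.
The 2 values of 413 occupy positions 5–6 → average rank (5+6)/2 = 5.5.
The 2 values of 438 occupy positions 7–8 → average rank (7+8)/2 = 7.5.

3, 3, 1, 7.5, 7.5, 5.5, 10, 9, 3, 5.5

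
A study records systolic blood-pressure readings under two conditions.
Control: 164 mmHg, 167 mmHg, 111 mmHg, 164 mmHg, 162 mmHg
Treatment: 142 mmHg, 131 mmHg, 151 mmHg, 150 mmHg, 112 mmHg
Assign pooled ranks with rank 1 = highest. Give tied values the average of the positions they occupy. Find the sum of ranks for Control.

Sorted (descending): 167, 164, 164, 162, 151, 150, 142, 131, 112, 111
The 2 values of 164 occupy positions 2–3 → average rank (2+3)/2 = 2.5.
Control values → pooled ranks: 164→2.5, 167→1, 111→10, 164→2.5, 162→4
Rank sum = 2.5 + 1 + 10 + 2.5 + 4 = 20

20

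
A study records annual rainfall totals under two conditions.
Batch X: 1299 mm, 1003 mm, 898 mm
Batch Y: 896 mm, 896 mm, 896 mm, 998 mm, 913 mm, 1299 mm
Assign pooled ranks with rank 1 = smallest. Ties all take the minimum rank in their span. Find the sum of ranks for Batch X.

Sorted (ascending): 896, 896, 896, 898, 913, 998, 1003, 1299, 1299
The 3 values of 896 occupy positions 1–3 → each gets rank 1.
The 2 values of 1299 occupy positions 8–9 → each gets rank 8.
Batch X values → pooled ranks: 1299→8, 1003→7, 898→4
Rank sum = 8 + 7 + 4 = 19

19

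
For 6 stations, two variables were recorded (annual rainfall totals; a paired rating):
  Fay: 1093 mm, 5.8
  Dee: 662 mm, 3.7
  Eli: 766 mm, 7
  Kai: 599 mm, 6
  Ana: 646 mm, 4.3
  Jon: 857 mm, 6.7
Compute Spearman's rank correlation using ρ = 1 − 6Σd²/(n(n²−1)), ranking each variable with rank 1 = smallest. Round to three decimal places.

0.257

Ranks of variable 1: 6, 3, 4, 1, 2, 5
Ranks of variable 2: 3, 1, 6, 4, 2, 5
d = r₁ − r₂: 3, 2, -2, -3, 0, 0
d²: 9, 4, 4, 9, 0, 0; Σd² = 26
ρ = 1 − 6·26/(6·35) = 1 − 156/210 = 0.257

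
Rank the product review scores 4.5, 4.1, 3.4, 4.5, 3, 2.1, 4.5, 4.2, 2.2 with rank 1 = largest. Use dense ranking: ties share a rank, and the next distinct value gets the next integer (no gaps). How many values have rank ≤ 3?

Sorted (descending): 4.5, 4.5, 4.5, 4.2, 4.1, 3.4, 3, 2.2, 2.1
The 3 values of 4.5 share dense rank 1.
Remaining distinct values take the next consecutive integers.
Ranks ≤ 3: {1, 1, 1, 2, 3} → 5 values.

5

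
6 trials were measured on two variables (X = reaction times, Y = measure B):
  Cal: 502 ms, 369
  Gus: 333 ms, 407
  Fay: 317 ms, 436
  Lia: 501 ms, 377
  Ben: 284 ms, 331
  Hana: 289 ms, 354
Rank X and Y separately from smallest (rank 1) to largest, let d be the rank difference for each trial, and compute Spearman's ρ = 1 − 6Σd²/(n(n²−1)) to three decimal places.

Ranks of variable 1: 6, 4, 3, 5, 1, 2
Ranks of variable 2: 3, 5, 6, 4, 1, 2
d = r₁ − r₂: 3, -1, -3, 1, 0, 0
d²: 9, 1, 9, 1, 0, 0; Σd² = 20
ρ = 1 − 6·20/(6·35) = 1 − 120/210 = 0.429

0.429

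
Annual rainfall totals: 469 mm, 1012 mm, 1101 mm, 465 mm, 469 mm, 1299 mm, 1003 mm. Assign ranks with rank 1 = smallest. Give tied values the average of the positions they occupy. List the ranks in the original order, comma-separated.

Sorted (ascending): 465, 469, 469, 1003, 1012, 1101, 1299
The 2 values of 469 occupy positions 2–3 → average rank (2+3)/2 = 2.5.

2.5, 5, 6, 1, 2.5, 7, 4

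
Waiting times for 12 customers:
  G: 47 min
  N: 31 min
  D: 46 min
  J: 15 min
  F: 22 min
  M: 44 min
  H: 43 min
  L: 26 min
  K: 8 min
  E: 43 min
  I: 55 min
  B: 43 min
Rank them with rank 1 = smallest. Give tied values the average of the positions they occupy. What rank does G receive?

11

Sorted (ascending): 8, 15, 22, 26, 31, 43, 43, 43, 44, 46, 47, 55
The 3 values of 43 occupy positions 6–8 → average rank 7.
G has value 47 min → rank 11.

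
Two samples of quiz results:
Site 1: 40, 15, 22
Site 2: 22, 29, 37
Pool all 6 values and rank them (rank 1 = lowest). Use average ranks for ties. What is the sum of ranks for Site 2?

Sorted (ascending): 15, 22, 22, 29, 37, 40
The 2 values of 22 occupy positions 2–3 → average rank (2+3)/2 = 2.5.
Site 2 values → pooled ranks: 22→2.5, 29→4, 37→5
Rank sum = 2.5 + 4 + 5 = 11.5

11.5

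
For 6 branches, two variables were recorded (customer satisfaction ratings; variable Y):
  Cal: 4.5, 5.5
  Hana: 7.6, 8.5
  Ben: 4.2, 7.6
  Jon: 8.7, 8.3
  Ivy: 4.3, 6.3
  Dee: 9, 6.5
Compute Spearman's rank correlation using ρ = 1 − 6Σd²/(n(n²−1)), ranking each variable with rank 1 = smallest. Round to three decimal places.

0.257

Ranks of variable 1: 3, 4, 1, 5, 2, 6
Ranks of variable 2: 1, 6, 4, 5, 2, 3
d = r₁ − r₂: 2, -2, -3, 0, 0, 3
d²: 4, 4, 9, 0, 0, 9; Σd² = 26
ρ = 1 − 6·26/(6·35) = 1 − 156/210 = 0.257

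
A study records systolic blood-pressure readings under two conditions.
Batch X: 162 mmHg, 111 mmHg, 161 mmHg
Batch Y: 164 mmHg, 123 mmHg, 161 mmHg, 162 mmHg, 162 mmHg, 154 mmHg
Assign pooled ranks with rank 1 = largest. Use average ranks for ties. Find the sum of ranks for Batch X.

17.5

Sorted (descending): 164, 162, 162, 162, 161, 161, 154, 123, 111
The 3 values of 162 occupy positions 2–4 → average rank 3.
The 2 values of 161 occupy positions 5–6 → average rank (5+6)/2 = 5.5.
Batch X values → pooled ranks: 162→3, 111→9, 161→5.5
Rank sum = 3 + 9 + 5.5 = 17.5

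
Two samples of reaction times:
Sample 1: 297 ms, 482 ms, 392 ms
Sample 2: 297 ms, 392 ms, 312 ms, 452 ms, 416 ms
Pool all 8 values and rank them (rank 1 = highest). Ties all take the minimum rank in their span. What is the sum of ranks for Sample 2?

Sorted (descending): 482, 452, 416, 392, 392, 312, 297, 297
The 2 values of 392 occupy positions 4–5 → each gets rank 4.
The 2 values of 297 occupy positions 7–8 → each gets rank 7.
Sample 2 values → pooled ranks: 297→7, 392→4, 312→6, 452→2, 416→3
Rank sum = 7 + 4 + 6 + 2 + 3 = 22

22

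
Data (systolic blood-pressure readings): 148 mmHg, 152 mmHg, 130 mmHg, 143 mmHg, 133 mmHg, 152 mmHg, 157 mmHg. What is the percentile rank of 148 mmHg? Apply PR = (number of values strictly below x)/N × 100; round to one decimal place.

N = 7.
Strictly below 148: 3. Equal to 148: 1.
PR = 3/7 × 100 = 42.9

42.9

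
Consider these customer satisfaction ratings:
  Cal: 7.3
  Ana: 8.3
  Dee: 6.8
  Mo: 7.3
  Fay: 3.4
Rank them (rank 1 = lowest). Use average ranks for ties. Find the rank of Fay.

Sorted (ascending): 3.4, 6.8, 7.3, 7.3, 8.3
The 2 values of 7.3 occupy positions 3–4 → average rank (3+4)/2 = 3.5.
Fay has value 3.4 → rank 1.

1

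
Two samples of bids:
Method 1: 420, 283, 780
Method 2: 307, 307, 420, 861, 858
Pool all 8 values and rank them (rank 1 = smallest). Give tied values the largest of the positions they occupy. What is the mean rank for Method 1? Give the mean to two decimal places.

Sorted (ascending): 283, 307, 307, 420, 420, 780, 858, 861
The 2 values of 307 occupy positions 2–3 → each gets rank 3.
The 2 values of 420 occupy positions 4–5 → each gets rank 5.
Method 1 values → pooled ranks: 420→5, 283→1, 780→6
Mean rank = (5 + 1 + 6) / 3 = 4.00

4.00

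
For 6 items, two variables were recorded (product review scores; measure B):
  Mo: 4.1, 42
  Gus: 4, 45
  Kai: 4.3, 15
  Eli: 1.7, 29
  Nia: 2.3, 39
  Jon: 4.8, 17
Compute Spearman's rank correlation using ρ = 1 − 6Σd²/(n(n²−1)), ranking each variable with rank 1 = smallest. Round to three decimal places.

-0.429

Ranks of variable 1: 4, 3, 5, 1, 2, 6
Ranks of variable 2: 5, 6, 1, 3, 4, 2
d = r₁ − r₂: -1, -3, 4, -2, -2, 4
d²: 1, 9, 16, 4, 4, 16; Σd² = 50
ρ = 1 − 6·50/(6·35) = 1 − 300/210 = -0.429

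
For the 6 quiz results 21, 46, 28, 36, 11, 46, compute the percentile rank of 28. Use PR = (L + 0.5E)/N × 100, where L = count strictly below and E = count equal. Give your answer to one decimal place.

N = 6.
Strictly below 28: 2. Equal to 28: 1.
PR = (2 + 0.5·1)/6 × 100 = 41.7

41.7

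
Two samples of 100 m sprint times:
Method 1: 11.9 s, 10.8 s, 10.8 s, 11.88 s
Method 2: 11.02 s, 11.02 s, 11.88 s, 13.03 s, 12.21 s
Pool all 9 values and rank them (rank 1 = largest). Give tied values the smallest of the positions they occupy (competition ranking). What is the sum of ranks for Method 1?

23

Sorted (descending): 13.03, 12.21, 11.9, 11.88, 11.88, 11.02, 11.02, 10.8, 10.8
The 2 values of 11.88 occupy positions 4–5 → each gets rank 4.
The 2 values of 11.02 occupy positions 6–7 → each gets rank 6.
The 2 values of 10.8 occupy positions 8–9 → each gets rank 8.
Method 1 values → pooled ranks: 11.9→3, 10.8→8, 10.8→8, 11.88→4
Rank sum = 3 + 8 + 8 + 4 = 23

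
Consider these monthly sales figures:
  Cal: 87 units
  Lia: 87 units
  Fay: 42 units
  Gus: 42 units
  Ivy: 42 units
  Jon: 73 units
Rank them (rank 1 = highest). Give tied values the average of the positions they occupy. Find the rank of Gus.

Sorted (descending): 87, 87, 73, 42, 42, 42
The 2 values of 87 occupy positions 1–2 → average rank (1+2)/2 = 1.5.
The 3 values of 42 occupy positions 4–6 → average rank 5.
Gus has value 42 units → rank 5.

5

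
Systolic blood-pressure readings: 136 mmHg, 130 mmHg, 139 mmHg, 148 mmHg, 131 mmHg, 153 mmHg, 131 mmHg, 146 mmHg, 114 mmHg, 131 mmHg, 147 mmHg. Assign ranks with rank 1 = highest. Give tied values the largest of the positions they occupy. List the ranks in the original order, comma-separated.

6, 10, 5, 2, 9, 1, 9, 4, 11, 9, 3

Sorted (descending): 153, 148, 147, 146, 139, 136, 131, 131, 131, 130, 114
The 3 values of 131 occupy positions 7–9 → each gets rank 9.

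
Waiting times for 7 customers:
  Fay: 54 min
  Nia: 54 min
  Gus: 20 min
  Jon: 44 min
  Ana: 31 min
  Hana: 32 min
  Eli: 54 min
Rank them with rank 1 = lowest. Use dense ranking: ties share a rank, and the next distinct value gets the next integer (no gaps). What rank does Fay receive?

Sorted (ascending): 20, 31, 32, 44, 54, 54, 54
The 3 values of 54 share dense rank 5.
Remaining distinct values take the next consecutive integers.
Fay has value 54 min → rank 5.

5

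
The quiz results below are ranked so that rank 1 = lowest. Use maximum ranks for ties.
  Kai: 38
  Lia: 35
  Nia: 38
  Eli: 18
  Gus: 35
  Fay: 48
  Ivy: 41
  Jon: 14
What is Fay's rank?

Sorted (ascending): 14, 18, 35, 35, 38, 38, 41, 48
The 2 values of 35 occupy positions 3–4 → each gets rank 4.
The 2 values of 38 occupy positions 5–6 → each gets rank 6.
Fay has value 48 → rank 8.

8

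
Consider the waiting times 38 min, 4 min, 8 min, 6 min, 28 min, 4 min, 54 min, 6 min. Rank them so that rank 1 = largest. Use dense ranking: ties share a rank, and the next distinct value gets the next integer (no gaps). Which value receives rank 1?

Sorted (descending): 54, 38, 28, 8, 6, 6, 4, 4
The 2 values of 6 share dense rank 5.
The 2 values of 4 share dense rank 6.
Remaining distinct values take the next consecutive integers.
Rank 1 → value 54.

54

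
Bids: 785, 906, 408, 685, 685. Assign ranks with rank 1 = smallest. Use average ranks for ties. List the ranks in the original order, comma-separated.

Sorted (ascending): 408, 685, 685, 785, 906
The 2 values of 685 occupy positions 2–3 → average rank (2+3)/2 = 2.5.

4, 5, 1, 2.5, 2.5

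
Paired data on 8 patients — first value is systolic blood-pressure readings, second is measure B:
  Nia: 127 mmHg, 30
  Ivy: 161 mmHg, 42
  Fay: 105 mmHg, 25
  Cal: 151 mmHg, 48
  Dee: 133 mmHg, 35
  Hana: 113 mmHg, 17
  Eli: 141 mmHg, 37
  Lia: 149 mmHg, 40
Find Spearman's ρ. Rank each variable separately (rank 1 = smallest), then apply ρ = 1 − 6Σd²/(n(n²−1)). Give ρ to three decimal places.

0.952

Ranks of variable 1: 3, 8, 1, 7, 4, 2, 5, 6
Ranks of variable 2: 3, 7, 2, 8, 4, 1, 5, 6
d = r₁ − r₂: 0, 1, -1, -1, 0, 1, 0, 0
d²: 0, 1, 1, 1, 0, 1, 0, 0; Σd² = 4
ρ = 1 − 6·4/(8·63) = 1 − 24/504 = 0.952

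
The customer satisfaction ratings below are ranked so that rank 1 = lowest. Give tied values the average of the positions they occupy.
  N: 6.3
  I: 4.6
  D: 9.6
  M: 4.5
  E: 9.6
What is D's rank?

4.5

Sorted (ascending): 4.5, 4.6, 6.3, 9.6, 9.6
The 2 values of 9.6 occupy positions 4–5 → average rank (4+5)/2 = 4.5.
D has value 9.6 → rank 4.5.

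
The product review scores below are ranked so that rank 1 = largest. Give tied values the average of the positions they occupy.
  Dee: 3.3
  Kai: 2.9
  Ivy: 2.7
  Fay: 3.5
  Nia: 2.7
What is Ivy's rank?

Sorted (descending): 3.5, 3.3, 2.9, 2.7, 2.7
The 2 values of 2.7 occupy positions 4–5 → average rank (4+5)/2 = 4.5.
Ivy has value 2.7 → rank 4.5.

4.5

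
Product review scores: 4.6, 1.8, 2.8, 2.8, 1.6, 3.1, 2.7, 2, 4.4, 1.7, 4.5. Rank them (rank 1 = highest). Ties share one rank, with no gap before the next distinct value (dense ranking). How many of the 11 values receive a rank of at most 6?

7

Sorted (descending): 4.6, 4.5, 4.4, 3.1, 2.8, 2.8, 2.7, 2, 1.8, 1.7, 1.6
The 2 values of 2.8 share dense rank 5.
Remaining distinct values take the next consecutive integers.
Ranks ≤ 6: {1, 2, 3, 4, 5, 5, 6} → 7 values.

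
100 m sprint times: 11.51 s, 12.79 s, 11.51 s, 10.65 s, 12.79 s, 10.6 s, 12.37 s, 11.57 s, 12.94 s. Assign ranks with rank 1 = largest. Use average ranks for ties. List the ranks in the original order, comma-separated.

6.5, 2.5, 6.5, 8, 2.5, 9, 4, 5, 1

Sorted (descending): 12.94, 12.79, 12.79, 12.37, 11.57, 11.51, 11.51, 10.65, 10.6
The 2 values of 12.79 occupy positions 2–3 → average rank (2+3)/2 = 2.5.
The 2 values of 11.51 occupy positions 6–7 → average rank (6+7)/2 = 6.5.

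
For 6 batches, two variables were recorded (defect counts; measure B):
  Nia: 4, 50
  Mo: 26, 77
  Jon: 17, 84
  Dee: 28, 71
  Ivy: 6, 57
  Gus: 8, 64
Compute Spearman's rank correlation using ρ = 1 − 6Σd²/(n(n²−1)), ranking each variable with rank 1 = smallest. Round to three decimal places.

Ranks of variable 1: 1, 5, 4, 6, 2, 3
Ranks of variable 2: 1, 5, 6, 4, 2, 3
d = r₁ − r₂: 0, 0, -2, 2, 0, 0
d²: 0, 0, 4, 4, 0, 0; Σd² = 8
ρ = 1 − 6·8/(6·35) = 1 − 48/210 = 0.771

0.771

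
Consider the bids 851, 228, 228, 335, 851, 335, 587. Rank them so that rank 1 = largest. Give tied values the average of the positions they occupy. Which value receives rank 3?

Sorted (descending): 851, 851, 587, 335, 335, 228, 228
The 2 values of 851 occupy positions 1–2 → average rank (1+2)/2 = 1.5.
The 2 values of 335 occupy positions 4–5 → average rank (4+5)/2 = 4.5.
The 2 values of 228 occupy positions 6–7 → average rank (6+7)/2 = 6.5.
Rank 3 → value 587.

587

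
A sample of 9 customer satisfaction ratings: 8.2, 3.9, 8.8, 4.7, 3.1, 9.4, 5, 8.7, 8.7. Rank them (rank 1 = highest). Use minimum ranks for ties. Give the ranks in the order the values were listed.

5, 8, 2, 7, 9, 1, 6, 3, 3

Sorted (descending): 9.4, 8.8, 8.7, 8.7, 8.2, 5, 4.7, 3.9, 3.1
The 2 values of 8.7 occupy positions 3–4 → each gets rank 3.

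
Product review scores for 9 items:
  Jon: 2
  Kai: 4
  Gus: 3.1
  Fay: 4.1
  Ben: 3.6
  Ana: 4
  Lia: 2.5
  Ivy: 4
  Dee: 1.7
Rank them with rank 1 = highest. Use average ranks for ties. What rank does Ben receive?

Sorted (descending): 4.1, 4, 4, 4, 3.6, 3.1, 2.5, 2, 1.7
The 3 values of 4 occupy positions 2–4 → average rank 3.
Ben has value 3.6 → rank 5.

5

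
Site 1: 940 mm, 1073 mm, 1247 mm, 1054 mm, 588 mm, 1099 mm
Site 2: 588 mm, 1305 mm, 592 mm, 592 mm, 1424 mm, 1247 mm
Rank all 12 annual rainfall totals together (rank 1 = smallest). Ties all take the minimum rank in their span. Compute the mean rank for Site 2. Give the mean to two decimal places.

Sorted (ascending): 588, 588, 592, 592, 940, 1054, 1073, 1099, 1247, 1247, 1305, 1424
The 2 values of 588 occupy positions 1–2 → each gets rank 1.
The 2 values of 592 occupy positions 3–4 → each gets rank 3.
The 2 values of 1247 occupy positions 9–10 → each gets rank 9.
Site 2 values → pooled ranks: 588→1, 1305→11, 592→3, 592→3, 1424→12, 1247→9
Mean rank = (1 + 11 + 3 + 3 + 12 + 9) / 6 = 6.50

6.50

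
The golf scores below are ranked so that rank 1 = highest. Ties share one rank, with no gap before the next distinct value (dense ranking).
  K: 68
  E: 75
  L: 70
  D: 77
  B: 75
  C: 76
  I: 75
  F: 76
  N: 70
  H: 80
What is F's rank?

Sorted (descending): 80, 77, 76, 76, 75, 75, 75, 70, 70, 68
The 2 values of 76 share dense rank 3.
The 3 values of 75 share dense rank 4.
The 2 values of 70 share dense rank 5.
Remaining distinct values take the next consecutive integers.
F has value 76 → rank 3.

3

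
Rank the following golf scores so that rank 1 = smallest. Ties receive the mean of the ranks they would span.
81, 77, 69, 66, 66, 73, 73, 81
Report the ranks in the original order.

Sorted (ascending): 66, 66, 69, 73, 73, 77, 81, 81
The 2 values of 66 occupy positions 1–2 → average rank (1+2)/2 = 1.5.
The 2 values of 73 occupy positions 4–5 → average rank (4+5)/2 = 4.5.
The 2 values of 81 occupy positions 7–8 → average rank (7+8)/2 = 7.5.

7.5, 6, 3, 1.5, 1.5, 4.5, 4.5, 7.5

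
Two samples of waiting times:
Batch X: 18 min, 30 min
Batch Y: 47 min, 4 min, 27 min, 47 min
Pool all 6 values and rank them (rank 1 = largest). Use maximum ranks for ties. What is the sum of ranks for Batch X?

Sorted (descending): 47, 47, 30, 27, 18, 4
The 2 values of 47 occupy positions 1–2 → each gets rank 2.
Batch X values → pooled ranks: 18→5, 30→3
Rank sum = 5 + 3 = 8

8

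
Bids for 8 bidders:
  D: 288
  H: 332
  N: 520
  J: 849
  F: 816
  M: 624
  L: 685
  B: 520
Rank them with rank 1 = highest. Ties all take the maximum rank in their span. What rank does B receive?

6

Sorted (descending): 849, 816, 685, 624, 520, 520, 332, 288
The 2 values of 520 occupy positions 5–6 → each gets rank 6.
B has value 520 → rank 6.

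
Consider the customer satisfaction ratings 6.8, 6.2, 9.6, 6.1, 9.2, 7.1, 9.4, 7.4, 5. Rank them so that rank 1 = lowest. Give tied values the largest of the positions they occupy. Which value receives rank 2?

Sorted (ascending): 5, 6.1, 6.2, 6.8, 7.1, 7.4, 9.2, 9.4, 9.6
No ties — each value takes its position as its rank.
Rank 2 → value 6.1.

6.1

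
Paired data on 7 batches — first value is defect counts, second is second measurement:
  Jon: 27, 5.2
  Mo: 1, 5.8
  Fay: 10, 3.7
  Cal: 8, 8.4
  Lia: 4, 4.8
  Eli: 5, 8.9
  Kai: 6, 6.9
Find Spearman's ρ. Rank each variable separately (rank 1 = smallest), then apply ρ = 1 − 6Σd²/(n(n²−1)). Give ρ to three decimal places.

Ranks of variable 1: 7, 1, 6, 5, 2, 3, 4
Ranks of variable 2: 3, 4, 1, 6, 2, 7, 5
d = r₁ − r₂: 4, -3, 5, -1, 0, -4, -1
d²: 16, 9, 25, 1, 0, 16, 1; Σd² = 68
ρ = 1 − 6·68/(7·48) = 1 − 408/336 = -0.214

-0.214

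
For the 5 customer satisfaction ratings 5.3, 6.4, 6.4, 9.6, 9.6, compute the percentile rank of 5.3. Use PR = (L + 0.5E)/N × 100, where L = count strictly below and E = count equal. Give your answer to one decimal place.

N = 5.
Strictly below 5.3: 0. Equal to 5.3: 1.
PR = (0 + 0.5·1)/5 × 100 = 10.0

10.0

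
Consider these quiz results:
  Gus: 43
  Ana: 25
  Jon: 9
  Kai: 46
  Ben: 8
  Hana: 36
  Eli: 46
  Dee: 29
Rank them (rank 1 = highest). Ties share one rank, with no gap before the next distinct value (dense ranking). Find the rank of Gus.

2

Sorted (descending): 46, 46, 43, 36, 29, 25, 9, 8
The 2 values of 46 share dense rank 1.
Remaining distinct values take the next consecutive integers.
Gus has value 43 → rank 2.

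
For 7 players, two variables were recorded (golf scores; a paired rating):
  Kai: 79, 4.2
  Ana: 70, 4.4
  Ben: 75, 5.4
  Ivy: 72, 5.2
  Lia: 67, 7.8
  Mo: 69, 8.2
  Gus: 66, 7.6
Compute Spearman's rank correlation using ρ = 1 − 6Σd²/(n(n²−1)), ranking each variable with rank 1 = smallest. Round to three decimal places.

-0.714

Ranks of variable 1: 7, 4, 6, 5, 2, 3, 1
Ranks of variable 2: 1, 2, 4, 3, 6, 7, 5
d = r₁ − r₂: 6, 2, 2, 2, -4, -4, -4
d²: 36, 4, 4, 4, 16, 16, 16; Σd² = 96
ρ = 1 − 6·96/(7·48) = 1 − 576/336 = -0.714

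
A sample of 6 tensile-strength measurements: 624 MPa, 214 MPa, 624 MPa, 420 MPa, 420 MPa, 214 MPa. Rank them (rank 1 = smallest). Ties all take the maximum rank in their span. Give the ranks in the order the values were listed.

6, 2, 6, 4, 4, 2

Sorted (ascending): 214, 214, 420, 420, 624, 624
The 2 values of 214 occupy positions 1–2 → each gets rank 2.
The 2 values of 420 occupy positions 3–4 → each gets rank 4.
The 2 values of 624 occupy positions 5–6 → each gets rank 6.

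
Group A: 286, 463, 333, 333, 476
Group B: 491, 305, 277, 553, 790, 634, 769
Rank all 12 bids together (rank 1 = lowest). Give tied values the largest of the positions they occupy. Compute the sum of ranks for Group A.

Sorted (ascending): 277, 286, 305, 333, 333, 463, 476, 491, 553, 634, 769, 790
The 2 values of 333 occupy positions 4–5 → each gets rank 5.
Group A values → pooled ranks: 286→2, 463→6, 333→5, 333→5, 476→7
Rank sum = 2 + 6 + 5 + 5 + 7 = 25

25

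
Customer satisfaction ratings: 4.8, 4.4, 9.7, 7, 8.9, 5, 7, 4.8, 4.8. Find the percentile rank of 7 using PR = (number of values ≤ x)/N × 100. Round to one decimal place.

N = 9.
Strictly below 7: 5. Equal to 7: 2.
PR = 7/9 × 100 = 77.8

77.8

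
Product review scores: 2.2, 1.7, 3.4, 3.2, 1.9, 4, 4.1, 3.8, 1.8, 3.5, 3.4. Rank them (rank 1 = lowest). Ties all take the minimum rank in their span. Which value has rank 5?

Sorted (ascending): 1.7, 1.8, 1.9, 2.2, 3.2, 3.4, 3.4, 3.5, 3.8, 4, 4.1
The 2 values of 3.4 occupy positions 6–7 → each gets rank 6.
Rank 5 → value 3.2.

3.2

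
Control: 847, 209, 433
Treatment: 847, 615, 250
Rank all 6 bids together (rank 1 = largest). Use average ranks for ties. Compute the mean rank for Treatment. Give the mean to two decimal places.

3.17

Sorted (descending): 847, 847, 615, 433, 250, 209
The 2 values of 847 occupy positions 1–2 → average rank (1+2)/2 = 1.5.
Treatment values → pooled ranks: 847→1.5, 615→3, 250→5
Mean rank = (1.5 + 3 + 5) / 3 = 3.17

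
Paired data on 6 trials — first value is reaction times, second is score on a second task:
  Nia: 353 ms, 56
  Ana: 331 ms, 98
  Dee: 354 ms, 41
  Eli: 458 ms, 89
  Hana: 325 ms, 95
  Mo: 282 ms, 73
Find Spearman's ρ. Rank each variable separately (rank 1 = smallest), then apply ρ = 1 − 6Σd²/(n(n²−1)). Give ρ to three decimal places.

Ranks of variable 1: 4, 3, 5, 6, 2, 1
Ranks of variable 2: 2, 6, 1, 4, 5, 3
d = r₁ − r₂: 2, -3, 4, 2, -3, -2
d²: 4, 9, 16, 4, 9, 4; Σd² = 46
ρ = 1 − 6·46/(6·35) = 1 − 276/210 = -0.314

-0.314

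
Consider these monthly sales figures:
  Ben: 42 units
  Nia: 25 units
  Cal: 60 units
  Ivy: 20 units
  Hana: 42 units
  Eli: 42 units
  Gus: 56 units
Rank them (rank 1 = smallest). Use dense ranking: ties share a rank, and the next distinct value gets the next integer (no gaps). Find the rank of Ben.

Sorted (ascending): 20, 25, 42, 42, 42, 56, 60
The 3 values of 42 share dense rank 3.
Remaining distinct values take the next consecutive integers.
Ben has value 42 units → rank 3.

3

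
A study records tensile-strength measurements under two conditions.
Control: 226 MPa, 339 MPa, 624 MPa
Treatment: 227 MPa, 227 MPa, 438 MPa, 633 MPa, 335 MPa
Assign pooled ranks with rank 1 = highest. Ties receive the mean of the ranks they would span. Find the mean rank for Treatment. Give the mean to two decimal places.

Sorted (descending): 633, 624, 438, 339, 335, 227, 227, 226
The 2 values of 227 occupy positions 6–7 → average rank (6+7)/2 = 6.5.
Treatment values → pooled ranks: 227→6.5, 227→6.5, 438→3, 633→1, 335→5
Mean rank = (6.5 + 6.5 + 3 + 1 + 5) / 5 = 4.40

4.40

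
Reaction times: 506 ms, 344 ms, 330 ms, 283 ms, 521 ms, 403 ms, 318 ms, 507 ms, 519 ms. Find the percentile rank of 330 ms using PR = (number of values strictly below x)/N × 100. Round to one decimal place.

22.2

N = 9.
Strictly below 330: 2. Equal to 330: 1.
PR = 2/9 × 100 = 22.2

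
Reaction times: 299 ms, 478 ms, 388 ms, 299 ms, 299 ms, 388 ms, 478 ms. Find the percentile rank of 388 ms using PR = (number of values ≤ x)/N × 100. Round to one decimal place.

71.4

N = 7.
Strictly below 388: 3. Equal to 388: 2.
PR = 5/7 × 100 = 71.4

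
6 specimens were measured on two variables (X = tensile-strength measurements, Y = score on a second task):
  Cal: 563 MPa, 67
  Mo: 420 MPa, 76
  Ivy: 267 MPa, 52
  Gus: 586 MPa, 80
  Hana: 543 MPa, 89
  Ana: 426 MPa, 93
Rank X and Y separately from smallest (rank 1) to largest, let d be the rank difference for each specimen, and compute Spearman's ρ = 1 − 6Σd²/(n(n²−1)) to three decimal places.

0.314

Ranks of variable 1: 5, 2, 1, 6, 4, 3
Ranks of variable 2: 2, 3, 1, 4, 5, 6
d = r₁ − r₂: 3, -1, 0, 2, -1, -3
d²: 9, 1, 0, 4, 1, 9; Σd² = 24
ρ = 1 − 6·24/(6·35) = 1 − 144/210 = 0.314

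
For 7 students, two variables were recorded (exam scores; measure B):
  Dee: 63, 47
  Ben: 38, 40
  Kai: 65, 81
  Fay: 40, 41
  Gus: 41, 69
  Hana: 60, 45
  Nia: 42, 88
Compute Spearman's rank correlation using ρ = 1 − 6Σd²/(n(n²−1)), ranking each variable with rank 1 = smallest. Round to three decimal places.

0.607

Ranks of variable 1: 6, 1, 7, 2, 3, 5, 4
Ranks of variable 2: 4, 1, 6, 2, 5, 3, 7
d = r₁ − r₂: 2, 0, 1, 0, -2, 2, -3
d²: 4, 0, 1, 0, 4, 4, 9; Σd² = 22
ρ = 1 − 6·22/(7·48) = 1 − 132/336 = 0.607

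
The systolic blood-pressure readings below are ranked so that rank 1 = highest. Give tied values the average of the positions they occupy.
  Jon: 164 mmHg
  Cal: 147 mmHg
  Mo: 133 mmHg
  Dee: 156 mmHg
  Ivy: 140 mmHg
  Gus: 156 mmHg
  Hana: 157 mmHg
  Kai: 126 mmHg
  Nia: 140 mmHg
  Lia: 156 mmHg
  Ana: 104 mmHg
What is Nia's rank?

7.5

Sorted (descending): 164, 157, 156, 156, 156, 147, 140, 140, 133, 126, 104
The 3 values of 156 occupy positions 3–5 → average rank 4.
The 2 values of 140 occupy positions 7–8 → average rank (7+8)/2 = 7.5.
Nia has value 140 mmHg → rank 7.5.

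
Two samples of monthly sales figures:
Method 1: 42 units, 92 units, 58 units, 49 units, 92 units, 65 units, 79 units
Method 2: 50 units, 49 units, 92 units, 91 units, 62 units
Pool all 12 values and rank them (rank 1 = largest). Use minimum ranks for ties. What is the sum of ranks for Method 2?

31

Sorted (descending): 92, 92, 92, 91, 79, 65, 62, 58, 50, 49, 49, 42
The 3 values of 92 occupy positions 1–3 → each gets rank 1.
The 2 values of 49 occupy positions 10–11 → each gets rank 10.
Method 2 values → pooled ranks: 50→9, 49→10, 92→1, 91→4, 62→7
Rank sum = 9 + 10 + 1 + 4 + 7 = 31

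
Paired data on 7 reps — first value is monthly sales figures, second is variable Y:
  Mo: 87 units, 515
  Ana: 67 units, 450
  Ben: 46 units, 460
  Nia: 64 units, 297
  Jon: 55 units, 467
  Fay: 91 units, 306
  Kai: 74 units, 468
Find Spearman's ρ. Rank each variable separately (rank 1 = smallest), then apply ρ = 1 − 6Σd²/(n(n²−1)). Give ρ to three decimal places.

0.107

Ranks of variable 1: 6, 4, 1, 3, 2, 7, 5
Ranks of variable 2: 7, 3, 4, 1, 5, 2, 6
d = r₁ − r₂: -1, 1, -3, 2, -3, 5, -1
d²: 1, 1, 9, 4, 9, 25, 1; Σd² = 50
ρ = 1 − 6·50/(7·48) = 1 − 300/336 = 0.107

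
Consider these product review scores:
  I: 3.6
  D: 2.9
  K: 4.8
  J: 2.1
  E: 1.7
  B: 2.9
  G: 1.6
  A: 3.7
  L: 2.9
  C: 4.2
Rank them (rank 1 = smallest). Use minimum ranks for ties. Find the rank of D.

4

Sorted (ascending): 1.6, 1.7, 2.1, 2.9, 2.9, 2.9, 3.6, 3.7, 4.2, 4.8
The 3 values of 2.9 occupy positions 4–6 → each gets rank 4.
D has value 2.9 → rank 4.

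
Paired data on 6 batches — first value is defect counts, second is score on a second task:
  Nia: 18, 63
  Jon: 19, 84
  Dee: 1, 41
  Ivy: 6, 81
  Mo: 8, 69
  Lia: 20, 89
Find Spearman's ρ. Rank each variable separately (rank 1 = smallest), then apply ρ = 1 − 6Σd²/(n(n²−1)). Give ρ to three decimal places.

0.771

Ranks of variable 1: 4, 5, 1, 2, 3, 6
Ranks of variable 2: 2, 5, 1, 4, 3, 6
d = r₁ − r₂: 2, 0, 0, -2, 0, 0
d²: 4, 0, 0, 4, 0, 0; Σd² = 8
ρ = 1 − 6·8/(6·35) = 1 − 48/210 = 0.771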